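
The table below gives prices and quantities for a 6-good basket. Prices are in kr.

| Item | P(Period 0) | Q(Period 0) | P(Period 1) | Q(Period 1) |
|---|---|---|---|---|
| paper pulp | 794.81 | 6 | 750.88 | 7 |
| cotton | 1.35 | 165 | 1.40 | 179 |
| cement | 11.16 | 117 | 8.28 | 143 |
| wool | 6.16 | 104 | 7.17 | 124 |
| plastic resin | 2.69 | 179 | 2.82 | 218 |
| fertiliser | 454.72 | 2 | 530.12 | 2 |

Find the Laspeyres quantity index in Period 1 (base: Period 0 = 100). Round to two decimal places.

115.99

Laspeyres quantity index uses base-period prices as weights.
ΣP(Period 0)·Q(Period 1) = 794.81×7 + 1.35×179 + 11.16×143 + 6.16×124 + 2.69×218 + 454.72×2 = 5563.67 + 241.65 + 1595.88 + 763.84 + 586.42 + 909.44 = 9660.9
ΣP(Period 0)·Q(Period 0) = 794.81×6 + 1.35×165 + 11.16×117 + 6.16×104 + 2.69×179 + 454.72×2 = 4768.86 + 222.75 + 1305.72 + 640.64 + 481.51 + 909.44 = 8328.92
Index = 9660.9 / 8328.92 × 100 = 115.9922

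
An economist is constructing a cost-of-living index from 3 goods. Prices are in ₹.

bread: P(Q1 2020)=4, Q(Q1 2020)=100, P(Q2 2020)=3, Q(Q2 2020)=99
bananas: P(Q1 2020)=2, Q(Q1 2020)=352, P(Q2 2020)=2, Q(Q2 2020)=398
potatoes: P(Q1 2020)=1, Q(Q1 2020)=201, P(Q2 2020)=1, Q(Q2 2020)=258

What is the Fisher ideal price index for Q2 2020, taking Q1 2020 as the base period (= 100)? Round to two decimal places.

92.75

Laspeyres component (base-period weights):
ΣP(Q2 2020)Q(Q1 2020) = 3×100 + 2×352 + 1×201 = 300 + 704 + 201 = 1205
ΣP(Q1 2020)Q(Q1 2020) = 4×100 + 2×352 + 1×201 = 400 + 704 + 201 = 1305
L = 1205 / 1305 × 100 = 92.3372
Paasche component (current-period weights):
ΣP(Q2 2020)Q(Q2 2020) = 3×99 + 2×398 + 1×258 = 297 + 796 + 258 = 1351
ΣP(Q1 2020)Q(Q2 2020) = 4×99 + 2×398 + 1×258 = 396 + 796 + 258 = 1450
P = 1351 / 1450 × 100 = 93.1724
Fisher = √(L × P) = √(92.3372 × 93.1724) = 92.7538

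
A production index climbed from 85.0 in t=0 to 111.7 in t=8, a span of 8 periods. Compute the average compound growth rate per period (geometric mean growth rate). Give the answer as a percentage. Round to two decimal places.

3.47%

Growth factor = (111.7/85.0)^(1/8) = (1.314118)^(1/8) = 1.034735
Growth rate = 1.034735 − 1 = 0.034735 = 3.4735%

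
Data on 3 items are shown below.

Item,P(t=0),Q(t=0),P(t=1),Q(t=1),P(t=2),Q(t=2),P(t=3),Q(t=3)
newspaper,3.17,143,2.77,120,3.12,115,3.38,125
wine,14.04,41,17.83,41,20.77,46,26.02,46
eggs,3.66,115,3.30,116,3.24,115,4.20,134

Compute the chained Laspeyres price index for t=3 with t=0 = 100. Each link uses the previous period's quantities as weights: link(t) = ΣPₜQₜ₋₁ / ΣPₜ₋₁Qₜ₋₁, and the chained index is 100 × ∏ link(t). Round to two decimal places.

141.15

Link t=0→t=1:
ΣP(t=1)Q(t=0) = 2.77×143 + 17.83×41 + 3.30×115 = 396.11 + 731.03 + 379.5 = 1506.64
ΣP(t=0)Q(t=0) = 3.17×143 + 14.04×41 + 3.66×115 = 453.31 + 575.64 + 420.9 = 1449.85
link = 1506.64/1449.85 = 1.039170
Link t=1→t=2:
ΣP(t=2)Q(t=1) = 3.12×120 + 20.77×41 + 3.24×116 = 374.4 + 851.57 + 375.84 = 1601.81
ΣP(t=1)Q(t=1) = 2.77×120 + 17.83×41 + 3.30×116 = 332.4 + 731.03 + 382.8 = 1446.23
link = 1601.81/1446.23 = 1.107576
Link t=2→t=3:
ΣP(t=3)Q(t=2) = 3.38×115 + 26.02×46 + 4.20×115 = 388.7 + 1196.92 + 483 = 2068.62
ΣP(t=2)Q(t=2) = 3.12×115 + 20.77×46 + 3.24×115 = 358.8 + 955.42 + 372.6 = 1686.82
link = 2068.62/1686.82 = 1.226343
Chained index = 100 × 1.039170 × 1.107576 × 1.226343 = 141.1471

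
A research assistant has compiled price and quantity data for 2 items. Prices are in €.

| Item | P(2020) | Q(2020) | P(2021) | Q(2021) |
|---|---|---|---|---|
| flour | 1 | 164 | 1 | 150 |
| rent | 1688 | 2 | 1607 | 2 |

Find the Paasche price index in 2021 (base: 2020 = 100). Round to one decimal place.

95.4

Paasche price index uses current-period quantities as weights.
ΣP(2021)·Q(2021) = 1×150 + 1607×2 = 150 + 3214 = 3364
ΣP(2020)·Q(2021) = 1×150 + 1688×2 = 150 + 3376 = 3526
Index = 3364 / 3526 × 100 = 95.4056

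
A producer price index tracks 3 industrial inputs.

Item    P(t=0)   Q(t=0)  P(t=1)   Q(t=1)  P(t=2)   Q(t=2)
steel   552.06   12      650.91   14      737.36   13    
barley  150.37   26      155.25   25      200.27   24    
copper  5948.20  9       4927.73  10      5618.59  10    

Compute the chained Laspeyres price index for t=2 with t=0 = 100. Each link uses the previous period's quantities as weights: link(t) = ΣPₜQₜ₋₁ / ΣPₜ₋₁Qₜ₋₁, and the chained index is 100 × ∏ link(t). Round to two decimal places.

Link t=0→t=1:
ΣP(t=1)Q(t=0) = 650.91×12 + 155.25×26 + 4927.73×9 = 7810.92 + 4036.5 + 44349.57 = 56196.99
ΣP(t=0)Q(t=0) = 552.06×12 + 150.37×26 + 5948.20×9 = 6624.72 + 3909.62 + 53533.8 = 64068.14
link = 56196.99/64068.14 = 0.877144
Link t=1→t=2:
ΣP(t=2)Q(t=1) = 737.36×14 + 200.27×25 + 5618.59×10 = 10323.04 + 5006.75 + 56185.9 = 71515.69
ΣP(t=1)Q(t=1) = 650.91×14 + 155.25×25 + 4927.73×10 = 9112.74 + 3881.25 + 49277.3 = 62271.29
link = 71515.69/62271.29 = 1.148454
Chained index = 100 × 0.877144 × 1.148454 = 100.7359

100.74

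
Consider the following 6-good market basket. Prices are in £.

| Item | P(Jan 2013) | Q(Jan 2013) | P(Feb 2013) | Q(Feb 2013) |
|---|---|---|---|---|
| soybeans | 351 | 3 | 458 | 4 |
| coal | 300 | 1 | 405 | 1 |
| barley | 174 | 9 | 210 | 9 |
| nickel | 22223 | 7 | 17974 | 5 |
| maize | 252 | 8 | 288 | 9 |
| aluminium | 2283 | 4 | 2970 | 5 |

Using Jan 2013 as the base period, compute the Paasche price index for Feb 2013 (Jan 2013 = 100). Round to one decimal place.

87.0

Paasche price index uses current-period quantities as weights.
ΣP(Feb 2013)·Q(Feb 2013) = 458×4 + 405×1 + 210×9 + 17974×5 + 288×9 + 2970×5 = 1832 + 405 + 1890 + 89870 + 2592 + 14850 = 111439
ΣP(Jan 2013)·Q(Feb 2013) = 351×4 + 300×1 + 174×9 + 22223×5 + 252×9 + 2283×5 = 1404 + 300 + 1566 + 111115 + 2268 + 11415 = 128068
Index = 111439 / 128068 × 100 = 87.0155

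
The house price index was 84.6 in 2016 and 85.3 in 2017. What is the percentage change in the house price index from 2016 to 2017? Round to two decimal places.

0.83%

Change = (85.3 − 84.6) / 84.6 × 100
       = 0.7 / 84.6 × 100 = 0.8274%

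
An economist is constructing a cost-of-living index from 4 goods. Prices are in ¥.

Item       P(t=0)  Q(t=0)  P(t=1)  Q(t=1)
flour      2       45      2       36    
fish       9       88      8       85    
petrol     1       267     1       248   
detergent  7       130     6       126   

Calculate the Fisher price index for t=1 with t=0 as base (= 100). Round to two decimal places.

89.34

Laspeyres component (base-period weights):
ΣP(t=1)Q(t=0) = 2×45 + 8×88 + 1×267 + 6×130 = 90 + 704 + 267 + 780 = 1841
ΣP(t=0)Q(t=0) = 2×45 + 9×88 + 1×267 + 7×130 = 90 + 792 + 267 + 910 = 2059
L = 1841 / 2059 × 100 = 89.4123
Paasche component (current-period weights):
ΣP(t=1)Q(t=1) = 2×36 + 8×85 + 1×248 + 6×126 = 72 + 680 + 248 + 756 = 1756
ΣP(t=0)Q(t=1) = 2×36 + 9×85 + 1×248 + 7×126 = 72 + 765 + 248 + 882 = 1967
P = 1756 / 1967 × 100 = 89.2730
Fisher = √(L × P) = √(89.4123 × 89.2730) = 89.3426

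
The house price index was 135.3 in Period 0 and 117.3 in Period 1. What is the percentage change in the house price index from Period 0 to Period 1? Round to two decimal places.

-13.30%

Change = (117.3 − 135.3) / 135.3 × 100
       = -18.0 / 135.3 × 100 = -13.3038%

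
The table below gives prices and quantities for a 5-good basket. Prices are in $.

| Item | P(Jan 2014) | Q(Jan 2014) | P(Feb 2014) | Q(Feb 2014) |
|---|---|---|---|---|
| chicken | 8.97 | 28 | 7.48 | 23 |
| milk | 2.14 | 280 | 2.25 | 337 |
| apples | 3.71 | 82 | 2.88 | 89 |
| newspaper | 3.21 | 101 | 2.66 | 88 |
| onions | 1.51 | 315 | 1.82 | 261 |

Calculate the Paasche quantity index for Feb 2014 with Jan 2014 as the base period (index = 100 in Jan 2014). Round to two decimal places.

Paasche quantity index uses current-period prices as weights.
ΣP(Feb 2014)·Q(Feb 2014) = 7.48×23 + 2.25×337 + 2.88×89 + 2.66×88 + 1.82×261 = 172.04 + 758.25 + 256.32 + 234.08 + 475.02 = 1895.71
ΣP(Feb 2014)·Q(Jan 2014) = 7.48×28 + 2.25×280 + 2.88×82 + 2.66×101 + 1.82×315 = 209.44 + 630 + 236.16 + 268.66 + 573.3 = 1917.56
Index = 1895.71 / 1917.56 × 100 = 98.8605

98.86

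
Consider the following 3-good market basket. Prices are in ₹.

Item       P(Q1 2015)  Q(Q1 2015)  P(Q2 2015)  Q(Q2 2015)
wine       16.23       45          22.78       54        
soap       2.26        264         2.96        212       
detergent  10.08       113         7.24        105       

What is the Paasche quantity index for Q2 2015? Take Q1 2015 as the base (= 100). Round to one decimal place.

99.7

Paasche quantity index uses current-period prices as weights.
ΣP(Q2 2015)·Q(Q2 2015) = 22.78×54 + 2.96×212 + 7.24×105 = 1230.12 + 627.52 + 760.2 = 2617.84
ΣP(Q2 2015)·Q(Q1 2015) = 22.78×45 + 2.96×264 + 7.24×113 = 1025.1 + 781.44 + 818.12 = 2624.66
Index = 2617.84 / 2624.66 × 100 = 99.7402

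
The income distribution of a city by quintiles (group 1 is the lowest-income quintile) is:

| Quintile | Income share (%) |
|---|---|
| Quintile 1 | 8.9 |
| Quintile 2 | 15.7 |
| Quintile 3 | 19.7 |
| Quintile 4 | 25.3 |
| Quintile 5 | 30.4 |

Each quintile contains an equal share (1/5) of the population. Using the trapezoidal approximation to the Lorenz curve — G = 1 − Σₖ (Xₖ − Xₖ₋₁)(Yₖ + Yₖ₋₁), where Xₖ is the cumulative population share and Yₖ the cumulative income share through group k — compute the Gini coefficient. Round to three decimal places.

0.210

Cumulative income shares Yₖ: 0.0890, 0.2460, 0.4430, 0.6960, 1.0000
Σ (Xₖ−Xₖ₋₁)(Yₖ+Yₖ₋₁) = (1/5)(0.0890+0.0000) + (1/5)(0.2460+0.0890) + (1/5)(0.4430+0.2460) + (1/5)(0.6960+0.4430) + (1/5)(1.0000+0.6960)
  = 0.0178 + 0.0670 + 0.1378 + 0.2278 + 0.3392 = 0.7896
G = 1 − 0.7896 = 0.2104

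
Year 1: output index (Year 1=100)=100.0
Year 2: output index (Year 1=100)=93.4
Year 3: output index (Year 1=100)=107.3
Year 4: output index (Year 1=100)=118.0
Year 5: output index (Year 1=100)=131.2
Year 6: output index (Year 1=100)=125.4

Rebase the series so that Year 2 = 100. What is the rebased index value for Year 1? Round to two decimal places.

Rebased(Year 1) = 100.0 / 93.4 × 100 = 107.0664

107.07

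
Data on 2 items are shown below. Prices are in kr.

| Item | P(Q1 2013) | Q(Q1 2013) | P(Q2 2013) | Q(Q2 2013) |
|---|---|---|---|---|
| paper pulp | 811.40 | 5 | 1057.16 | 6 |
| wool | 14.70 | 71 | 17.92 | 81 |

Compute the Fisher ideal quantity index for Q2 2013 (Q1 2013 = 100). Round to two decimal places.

118.82

Laspeyres component (base-period weights):
ΣP(Q1 2013)Q(Q2 2013) = 811.40×6 + 14.70×81 = 4868.4 + 1190.7 = 6059.1
ΣP(Q1 2013)Q(Q1 2013) = 811.40×5 + 14.70×71 = 4057 + 1043.7 = 5100.7
L = 6059.1 / 5100.7 × 100 = 118.7896
Paasche component (current-period weights):
ΣP(Q2 2013)Q(Q2 2013) = 1057.16×6 + 17.92×81 = 6342.96 + 1451.52 = 7794.48
ΣP(Q2 2013)Q(Q1 2013) = 1057.16×5 + 17.92×71 = 5285.8 + 1272.32 = 6558.12
P = 7794.48 / 6558.12 × 100 = 118.8524
Fisher = √(L × P) = √(118.7896 × 118.8524) = 118.8210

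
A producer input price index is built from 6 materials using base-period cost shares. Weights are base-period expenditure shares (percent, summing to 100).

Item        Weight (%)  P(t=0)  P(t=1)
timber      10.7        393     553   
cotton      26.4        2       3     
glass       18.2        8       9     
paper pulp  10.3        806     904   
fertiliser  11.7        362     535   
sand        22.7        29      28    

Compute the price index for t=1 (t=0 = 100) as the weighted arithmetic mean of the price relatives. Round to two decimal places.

125.89

timber: 10.7 × (553/393) = 10.7 × 1.407125 = 15.0562
cotton: 26.4 × (3/2) = 26.4 × 1.500000 = 39.6000
glass: 18.2 × (9/8) = 18.2 × 1.125000 = 20.4750
paper pulp: 10.3 × (904/806) = 10.3 × 1.121588 = 11.5524
fertiliser: 11.7 × (535/362) = 11.7 × 1.477901 = 17.2914
sand: 22.7 × (28/29) = 22.7 × 0.965517 = 21.9172
Index = Σ wᵢ·(p₁ᵢ/p₀ᵢ) = 15.0562 + 39.6000 + 20.4750 + 11.5524 + 17.2914 + 21.9172 = 125.8923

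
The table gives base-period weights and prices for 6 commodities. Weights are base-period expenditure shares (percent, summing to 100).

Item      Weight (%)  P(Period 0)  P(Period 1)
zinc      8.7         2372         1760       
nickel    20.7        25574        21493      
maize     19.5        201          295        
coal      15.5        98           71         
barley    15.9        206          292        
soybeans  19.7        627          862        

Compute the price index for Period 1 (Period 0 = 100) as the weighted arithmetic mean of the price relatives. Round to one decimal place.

zinc: 8.7 × (1760/2372) = 8.7 × 0.741990 = 6.4553
nickel: 20.7 × (21493/25574) = 20.7 × 0.840424 = 17.3968
maize: 19.5 × (295/201) = 19.5 × 1.467662 = 28.6194
coal: 15.5 × (71/98) = 15.5 × 0.724490 = 11.2296
barley: 15.9 × (292/206) = 15.9 × 1.417476 = 22.5379
soybeans: 19.7 × (862/627) = 19.7 × 1.374801 = 27.0836
Index = Σ wᵢ·(p₁ᵢ/p₀ᵢ) = 6.4553 + 17.3968 + 28.6194 + 11.2296 + 22.5379 + 27.0836 = 113.3225

113.3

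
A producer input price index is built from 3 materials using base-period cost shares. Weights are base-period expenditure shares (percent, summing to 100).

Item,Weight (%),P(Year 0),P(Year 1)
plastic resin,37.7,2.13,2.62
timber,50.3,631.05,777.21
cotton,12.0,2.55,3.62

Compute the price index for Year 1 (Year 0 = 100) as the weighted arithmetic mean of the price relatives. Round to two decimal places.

125.36

plastic resin: 37.7 × (2.62/2.13) = 37.7 × 1.230047 = 46.3728
timber: 50.3 × (777.21/631.05) = 50.3 × 1.231614 = 61.9502
cotton: 12.0 × (3.62/2.55) = 12.0 × 1.419608 = 17.0353
Index = Σ wᵢ·(p₁ᵢ/p₀ᵢ) = 46.3728 + 61.9502 + 17.0353 = 125.3582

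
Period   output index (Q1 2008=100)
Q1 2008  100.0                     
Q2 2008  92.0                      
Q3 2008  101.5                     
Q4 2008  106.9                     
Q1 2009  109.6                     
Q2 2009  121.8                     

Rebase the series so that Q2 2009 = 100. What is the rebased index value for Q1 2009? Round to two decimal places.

89.98

Rebased(Q1 2009) = 109.6 / 121.8 × 100 = 89.9836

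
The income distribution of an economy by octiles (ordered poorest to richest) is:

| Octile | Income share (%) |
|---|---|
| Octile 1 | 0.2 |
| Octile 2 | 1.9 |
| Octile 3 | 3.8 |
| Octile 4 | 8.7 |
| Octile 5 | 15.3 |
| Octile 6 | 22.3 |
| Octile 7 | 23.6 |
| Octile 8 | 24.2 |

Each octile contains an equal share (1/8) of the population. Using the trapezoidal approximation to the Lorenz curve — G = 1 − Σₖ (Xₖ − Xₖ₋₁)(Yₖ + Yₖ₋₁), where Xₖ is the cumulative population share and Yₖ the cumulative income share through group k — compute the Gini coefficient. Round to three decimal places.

Cumulative income shares Yₖ: 0.0020, 0.0210, 0.0590, 0.1460, 0.2990, 0.5220, 0.7580, 1.0000
Σ (Xₖ−Xₖ₋₁)(Yₖ+Yₖ₋₁) = (1/8)(0.0020+0.0000) + (1/8)(0.0210+0.0020) + (1/8)(0.0590+0.0210) + (1/8)(0.1460+0.0590) + (1/8)(0.2990+0.1460) + (1/8)(0.5220+0.2990) + (1/8)(0.7580+0.5220) + (1/8)(1.0000+0.7580)
  = 0.0003 + 0.0029 + 0.0100 + 0.0256 + 0.0556 + 0.1026 + 0.1600 + 0.2198 = 0.5767
G = 1 − 0.5767 = 0.4233

0.423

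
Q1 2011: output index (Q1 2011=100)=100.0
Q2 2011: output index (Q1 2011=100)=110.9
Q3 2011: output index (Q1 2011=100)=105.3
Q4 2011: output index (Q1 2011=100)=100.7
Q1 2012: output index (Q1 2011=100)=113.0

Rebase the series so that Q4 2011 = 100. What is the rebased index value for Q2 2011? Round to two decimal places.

110.13

Rebased(Q2 2011) = 110.9 / 100.7 × 100 = 110.1291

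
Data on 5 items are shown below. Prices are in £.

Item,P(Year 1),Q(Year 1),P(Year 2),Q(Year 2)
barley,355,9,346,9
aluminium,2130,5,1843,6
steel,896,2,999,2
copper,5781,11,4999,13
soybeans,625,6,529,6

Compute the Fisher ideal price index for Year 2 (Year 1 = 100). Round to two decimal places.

Laspeyres component (base-period weights):
ΣP(Year 2)Q(Year 1) = 346×9 + 1843×5 + 999×2 + 4999×11 + 529×6 = 3114 + 9215 + 1998 + 54989 + 3174 = 72490
ΣP(Year 1)Q(Year 1) = 355×9 + 2130×5 + 896×2 + 5781×11 + 625×6 = 3195 + 10650 + 1792 + 63591 + 3750 = 82978
L = 72490 / 82978 × 100 = 87.3605
Paasche component (current-period weights):
ΣP(Year 2)Q(Year 2) = 346×9 + 1843×6 + 999×2 + 4999×13 + 529×6 = 3114 + 11058 + 1998 + 64987 + 3174 = 84331
ΣP(Year 1)Q(Year 2) = 355×9 + 2130×6 + 896×2 + 5781×13 + 625×6 = 3195 + 12780 + 1792 + 75153 + 3750 = 96670
P = 84331 / 96670 × 100 = 87.2360
Fisher = √(L × P) = √(87.3605 × 87.2360) = 87.2982

87.30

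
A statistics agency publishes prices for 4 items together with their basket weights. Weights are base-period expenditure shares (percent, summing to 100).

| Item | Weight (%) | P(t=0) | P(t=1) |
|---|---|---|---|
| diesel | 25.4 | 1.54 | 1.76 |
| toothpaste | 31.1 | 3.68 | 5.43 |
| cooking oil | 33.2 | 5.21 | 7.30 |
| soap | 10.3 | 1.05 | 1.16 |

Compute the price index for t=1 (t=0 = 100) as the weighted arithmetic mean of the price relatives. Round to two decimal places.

132.82

diesel: 25.4 × (1.76/1.54) = 25.4 × 1.142857 = 29.0286
toothpaste: 31.1 × (5.43/3.68) = 31.1 × 1.475543 = 45.8894
cooking oil: 33.2 × (7.30/5.21) = 33.2 × 1.401152 = 46.5182
soap: 10.3 × (1.16/1.05) = 10.3 × 1.104762 = 11.3790
Index = Σ wᵢ·(p₁ᵢ/p₀ᵢ) = 29.0286 + 45.8894 + 46.5182 + 11.3790 = 132.8153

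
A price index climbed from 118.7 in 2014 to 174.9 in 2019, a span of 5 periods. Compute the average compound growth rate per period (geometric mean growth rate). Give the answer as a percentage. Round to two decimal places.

8.06%

Growth factor = (174.9/118.7)^(1/5) = (1.473463)^(1/5) = 1.080607
Growth rate = 1.080607 − 1 = 0.080607 = 8.0607%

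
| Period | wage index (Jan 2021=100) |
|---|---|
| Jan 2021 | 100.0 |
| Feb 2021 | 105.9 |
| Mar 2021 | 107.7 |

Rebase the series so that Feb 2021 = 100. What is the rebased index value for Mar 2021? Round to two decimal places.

Rebased(Mar 2021) = 107.7 / 105.9 × 100 = 101.6997

101.70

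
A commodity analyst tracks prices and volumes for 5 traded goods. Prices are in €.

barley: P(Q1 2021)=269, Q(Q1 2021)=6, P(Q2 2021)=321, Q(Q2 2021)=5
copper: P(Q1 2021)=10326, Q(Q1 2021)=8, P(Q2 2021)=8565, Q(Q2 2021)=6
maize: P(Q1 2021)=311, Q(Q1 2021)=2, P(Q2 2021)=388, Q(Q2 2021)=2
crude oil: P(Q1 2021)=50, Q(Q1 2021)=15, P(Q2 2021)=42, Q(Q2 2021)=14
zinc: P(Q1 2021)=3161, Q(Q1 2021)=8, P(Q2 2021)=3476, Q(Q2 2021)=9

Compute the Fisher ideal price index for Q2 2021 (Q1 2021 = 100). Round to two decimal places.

Laspeyres component (base-period weights):
ΣP(Q2 2021)Q(Q1 2021) = 321×6 + 8565×8 + 388×2 + 42×15 + 3476×8 = 1926 + 68520 + 776 + 630 + 27808 = 99660
ΣP(Q1 2021)Q(Q1 2021) = 269×6 + 10326×8 + 311×2 + 50×15 + 3161×8 = 1614 + 82608 + 622 + 750 + 25288 = 110882
L = 99660 / 110882 × 100 = 89.8793
Paasche component (current-period weights):
ΣP(Q2 2021)Q(Q2 2021) = 321×5 + 8565×6 + 388×2 + 42×14 + 3476×9 = 1605 + 51390 + 776 + 588 + 31284 = 85643
ΣP(Q1 2021)Q(Q2 2021) = 269×5 + 10326×6 + 311×2 + 50×14 + 3161×9 = 1345 + 61956 + 622 + 700 + 28449 = 93072
P = 85643 / 93072 × 100 = 92.0180
Fisher = √(L × P) = √(89.8793 × 92.0180) = 90.9424

90.94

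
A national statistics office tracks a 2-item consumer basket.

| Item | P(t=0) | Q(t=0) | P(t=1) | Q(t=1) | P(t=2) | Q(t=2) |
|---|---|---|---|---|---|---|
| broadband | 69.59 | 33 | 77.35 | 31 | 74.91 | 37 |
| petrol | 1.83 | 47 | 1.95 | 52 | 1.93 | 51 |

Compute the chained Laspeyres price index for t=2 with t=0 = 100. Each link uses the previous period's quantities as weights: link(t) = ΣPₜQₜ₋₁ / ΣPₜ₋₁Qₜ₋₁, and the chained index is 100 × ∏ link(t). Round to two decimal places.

107.58

Link t=0→t=1:
ΣP(t=1)Q(t=0) = 77.35×33 + 1.95×47 = 2552.55 + 91.65 = 2644.2
ΣP(t=0)Q(t=0) = 69.59×33 + 1.83×47 = 2296.47 + 86.01 = 2382.48
link = 2644.2/2382.48 = 1.109852
Link t=1→t=2:
ΣP(t=2)Q(t=1) = 74.91×31 + 1.93×52 = 2322.21 + 100.36 = 2422.57
ΣP(t=1)Q(t=1) = 77.35×31 + 1.95×52 = 2397.85 + 101.4 = 2499.25
link = 2422.57/2499.25 = 0.969319
Chained index = 100 × 1.109852 × 0.969319 = 107.5800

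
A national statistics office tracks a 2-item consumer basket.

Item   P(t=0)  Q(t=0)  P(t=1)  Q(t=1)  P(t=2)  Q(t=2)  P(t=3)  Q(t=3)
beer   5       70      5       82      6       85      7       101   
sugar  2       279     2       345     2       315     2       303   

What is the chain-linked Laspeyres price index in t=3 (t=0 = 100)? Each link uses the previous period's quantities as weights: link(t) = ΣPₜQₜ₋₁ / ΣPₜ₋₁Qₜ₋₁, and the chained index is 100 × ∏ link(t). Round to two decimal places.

115.47

Link t=0→t=1:
ΣP(t=1)Q(t=0) = 5×70 + 2×279 = 350 + 558 = 908
ΣP(t=0)Q(t=0) = 5×70 + 2×279 = 350 + 558 = 908
link = 908/908 = 1.000000
Link t=1→t=2:
ΣP(t=2)Q(t=1) = 6×82 + 2×345 = 492 + 690 = 1182
ΣP(t=1)Q(t=1) = 5×82 + 2×345 = 410 + 690 = 1100
link = 1182/1100 = 1.074545
Link t=2→t=3:
ΣP(t=3)Q(t=2) = 7×85 + 2×315 = 595 + 630 = 1225
ΣP(t=2)Q(t=2) = 6×85 + 2×315 = 510 + 630 = 1140
link = 1225/1140 = 1.074561
Chained index = 100 × 1.000000 × 1.074545 × 1.074561 = 115.4665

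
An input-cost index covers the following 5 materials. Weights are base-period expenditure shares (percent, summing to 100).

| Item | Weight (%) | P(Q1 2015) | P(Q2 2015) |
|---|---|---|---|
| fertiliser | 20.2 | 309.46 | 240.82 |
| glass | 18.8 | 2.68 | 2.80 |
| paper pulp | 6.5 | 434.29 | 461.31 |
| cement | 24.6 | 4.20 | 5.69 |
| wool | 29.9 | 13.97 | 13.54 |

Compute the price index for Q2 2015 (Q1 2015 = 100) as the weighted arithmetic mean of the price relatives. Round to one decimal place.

104.6

fertiliser: 20.2 × (240.82/309.46) = 20.2 × 0.778194 = 15.7195
glass: 18.8 × (2.80/2.68) = 18.8 × 1.044776 = 19.6418
paper pulp: 6.5 × (461.31/434.29) = 6.5 × 1.062216 = 6.9044
cement: 24.6 × (5.69/4.20) = 24.6 × 1.354762 = 33.3271
wool: 29.9 × (13.54/13.97) = 29.9 × 0.969220 = 28.9797
Index = Σ wᵢ·(p₁ᵢ/p₀ᵢ) = 15.7195 + 19.6418 + 6.9044 + 33.3271 + 28.9797 = 104.5725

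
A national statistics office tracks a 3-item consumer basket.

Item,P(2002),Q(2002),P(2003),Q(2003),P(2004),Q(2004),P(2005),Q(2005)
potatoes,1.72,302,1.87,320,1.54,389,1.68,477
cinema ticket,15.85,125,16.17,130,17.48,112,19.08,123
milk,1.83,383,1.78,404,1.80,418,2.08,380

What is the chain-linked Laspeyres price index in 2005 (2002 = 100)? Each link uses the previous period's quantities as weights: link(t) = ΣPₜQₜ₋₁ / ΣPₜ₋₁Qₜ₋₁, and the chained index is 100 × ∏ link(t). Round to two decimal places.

Link 2002→2003:
ΣP(2003)Q(2002) = 1.87×302 + 16.17×125 + 1.78×383 = 564.74 + 2021.25 + 681.74 = 3267.73
ΣP(2002)Q(2002) = 1.72×302 + 15.85×125 + 1.83×383 = 519.44 + 1981.25 + 700.89 = 3201.58
link = 3267.73/3201.58 = 1.020662
Link 2003→2004:
ΣP(2004)Q(2003) = 1.54×320 + 17.48×130 + 1.80×404 = 492.8 + 2272.4 + 727.2 = 3492.4
ΣP(2003)Q(2003) = 1.87×320 + 16.17×130 + 1.78×404 = 598.4 + 2102.1 + 719.12 = 3419.62
link = 3492.4/3419.62 = 1.021283
Link 2004→2005:
ΣP(2005)Q(2004) = 1.68×389 + 19.08×112 + 2.08×418 = 653.52 + 2136.96 + 869.44 = 3659.92
ΣP(2004)Q(2004) = 1.54×389 + 17.48×112 + 1.80×418 = 599.06 + 1957.76 + 752.4 = 3309.22
link = 3659.92/3309.22 = 1.105977
Chained index = 100 × 1.020662 × 1.021283 × 1.105977 = 115.2853

115.29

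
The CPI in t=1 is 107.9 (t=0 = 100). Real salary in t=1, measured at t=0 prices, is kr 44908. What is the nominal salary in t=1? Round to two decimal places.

Nominal = Real × (Index/100) = 44908 × (107.9/100)
        = 44908 × 1.079 = 48455.7320

48455.73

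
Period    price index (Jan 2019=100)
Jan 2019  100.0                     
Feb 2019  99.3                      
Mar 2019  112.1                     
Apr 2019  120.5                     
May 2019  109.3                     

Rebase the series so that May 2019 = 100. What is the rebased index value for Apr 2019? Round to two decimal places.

110.25

Rebased(Apr 2019) = 120.5 / 109.3 × 100 = 110.2470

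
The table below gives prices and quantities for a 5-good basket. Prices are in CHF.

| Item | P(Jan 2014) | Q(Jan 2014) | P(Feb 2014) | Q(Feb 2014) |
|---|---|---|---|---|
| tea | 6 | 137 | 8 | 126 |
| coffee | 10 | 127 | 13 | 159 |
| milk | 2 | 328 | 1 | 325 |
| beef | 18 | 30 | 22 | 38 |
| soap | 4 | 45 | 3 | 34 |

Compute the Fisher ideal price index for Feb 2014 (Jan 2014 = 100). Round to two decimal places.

Laspeyres component (base-period weights):
ΣP(Feb 2014)Q(Jan 2014) = 8×137 + 13×127 + 1×328 + 22×30 + 3×45 = 1096 + 1651 + 328 + 660 + 135 = 3870
ΣP(Jan 2014)Q(Jan 2014) = 6×137 + 10×127 + 2×328 + 18×30 + 4×45 = 822 + 1270 + 656 + 540 + 180 = 3468
L = 3870 / 3468 × 100 = 111.5917
Paasche component (current-period weights):
ΣP(Feb 2014)Q(Feb 2014) = 8×126 + 13×159 + 1×325 + 22×38 + 3×34 = 1008 + 2067 + 325 + 836 + 102 = 4338
ΣP(Jan 2014)Q(Feb 2014) = 6×126 + 10×159 + 2×325 + 18×38 + 4×34 = 756 + 1590 + 650 + 684 + 136 = 3816
P = 4338 / 3816 × 100 = 113.6792
Fisher = √(L × P) = √(111.5917 × 113.6792) = 112.6306

112.63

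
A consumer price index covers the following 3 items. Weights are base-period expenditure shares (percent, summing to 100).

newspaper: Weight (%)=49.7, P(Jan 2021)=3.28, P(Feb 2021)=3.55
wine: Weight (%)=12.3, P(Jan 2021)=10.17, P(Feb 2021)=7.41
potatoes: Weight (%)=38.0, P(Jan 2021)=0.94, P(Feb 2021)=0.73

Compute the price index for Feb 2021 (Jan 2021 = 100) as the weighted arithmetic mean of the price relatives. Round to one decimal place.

92.3

newspaper: 49.7 × (3.55/3.28) = 49.7 × 1.082317 = 53.7912
wine: 12.3 × (7.41/10.17) = 12.3 × 0.728614 = 8.9619
potatoes: 38.0 × (0.73/0.94) = 38.0 × 0.776596 = 29.5106
Index = Σ wᵢ·(p₁ᵢ/p₀ᵢ) = 53.7912 + 8.9619 + 29.5106 = 92.2637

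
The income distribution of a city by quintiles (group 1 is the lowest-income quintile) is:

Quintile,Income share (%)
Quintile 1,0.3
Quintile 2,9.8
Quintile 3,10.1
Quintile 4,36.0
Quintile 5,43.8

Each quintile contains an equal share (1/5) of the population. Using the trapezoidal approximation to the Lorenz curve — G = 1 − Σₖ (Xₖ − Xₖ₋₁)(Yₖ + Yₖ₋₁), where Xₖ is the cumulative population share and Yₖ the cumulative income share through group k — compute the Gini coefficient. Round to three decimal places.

Cumulative income shares Yₖ: 0.0030, 0.1010, 0.2020, 0.5620, 1.0000
Σ (Xₖ−Xₖ₋₁)(Yₖ+Yₖ₋₁) = (1/5)(0.0030+0.0000) + (1/5)(0.1010+0.0030) + (1/5)(0.2020+0.1010) + (1/5)(0.5620+0.2020) + (1/5)(1.0000+0.5620)
  = 0.0006 + 0.0208 + 0.0606 + 0.1528 + 0.3124 = 0.5472
G = 1 − 0.5472 = 0.4528

0.453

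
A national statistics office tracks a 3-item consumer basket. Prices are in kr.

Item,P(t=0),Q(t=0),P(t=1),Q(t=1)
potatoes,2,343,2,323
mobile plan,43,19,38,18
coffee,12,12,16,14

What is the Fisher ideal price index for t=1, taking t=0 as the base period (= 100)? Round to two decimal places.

Laspeyres component (base-period weights):
ΣP(t=1)Q(t=0) = 2×343 + 38×19 + 16×12 = 686 + 722 + 192 = 1600
ΣP(t=0)Q(t=0) = 2×343 + 43×19 + 12×12 = 686 + 817 + 144 = 1647
L = 1600 / 1647 × 100 = 97.1463
Paasche component (current-period weights):
ΣP(t=1)Q(t=1) = 2×323 + 38×18 + 16×14 = 646 + 684 + 224 = 1554
ΣP(t=0)Q(t=1) = 2×323 + 43×18 + 12×14 = 646 + 774 + 168 = 1588
P = 1554 / 1588 × 100 = 97.8589
Fisher = √(L × P) = √(97.1463 × 97.8589) = 97.5020

97.50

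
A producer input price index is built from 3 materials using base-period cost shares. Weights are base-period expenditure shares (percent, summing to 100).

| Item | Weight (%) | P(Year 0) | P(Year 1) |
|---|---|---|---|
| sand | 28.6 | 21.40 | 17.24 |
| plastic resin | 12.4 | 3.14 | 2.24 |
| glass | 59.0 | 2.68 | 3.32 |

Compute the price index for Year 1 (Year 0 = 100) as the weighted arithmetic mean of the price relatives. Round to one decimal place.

sand: 28.6 × (17.24/21.40) = 28.6 × 0.805607 = 23.0404
plastic resin: 12.4 × (2.24/3.14) = 12.4 × 0.713376 = 8.8459
glass: 59.0 × (3.32/2.68) = 59.0 × 1.238806 = 73.0896
Index = Σ wᵢ·(p₁ᵢ/p₀ᵢ) = 23.0404 + 8.8459 + 73.0896 = 104.9758

105.0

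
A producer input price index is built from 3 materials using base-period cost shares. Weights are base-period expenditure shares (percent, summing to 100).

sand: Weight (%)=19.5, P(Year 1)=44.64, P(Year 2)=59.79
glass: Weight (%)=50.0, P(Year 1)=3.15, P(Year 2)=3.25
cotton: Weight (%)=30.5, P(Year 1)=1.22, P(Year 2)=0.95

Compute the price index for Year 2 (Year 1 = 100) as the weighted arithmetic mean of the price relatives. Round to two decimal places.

sand: 19.5 × (59.79/44.64) = 19.5 × 1.339382 = 26.1179
glass: 50.0 × (3.25/3.15) = 50.0 × 1.031746 = 51.5873
cotton: 30.5 × (0.95/1.22) = 30.5 × 0.778689 = 23.7500
Index = Σ wᵢ·(p₁ᵢ/p₀ᵢ) = 26.1179 + 51.5873 + 23.7500 = 101.4552

101.46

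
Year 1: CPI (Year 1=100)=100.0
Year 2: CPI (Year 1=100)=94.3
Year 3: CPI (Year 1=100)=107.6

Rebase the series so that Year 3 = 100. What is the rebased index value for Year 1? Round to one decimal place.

Rebased(Year 1) = 100.0 / 107.6 × 100 = 92.9368

92.9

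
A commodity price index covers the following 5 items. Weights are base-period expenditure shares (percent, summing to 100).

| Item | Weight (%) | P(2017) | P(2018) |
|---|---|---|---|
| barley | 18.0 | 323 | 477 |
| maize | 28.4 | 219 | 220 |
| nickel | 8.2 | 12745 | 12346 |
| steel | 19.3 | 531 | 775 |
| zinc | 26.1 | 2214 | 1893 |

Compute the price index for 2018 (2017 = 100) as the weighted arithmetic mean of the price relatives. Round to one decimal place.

barley: 18.0 × (477/323) = 18.0 × 1.476780 = 26.5820
maize: 28.4 × (220/219) = 28.4 × 1.004566 = 28.5297
nickel: 8.2 × (12346/12745) = 8.2 × 0.968694 = 7.9433
steel: 19.3 × (775/531) = 19.3 × 1.459510 = 28.1685
zinc: 26.1 × (1893/2214) = 26.1 × 0.855014 = 22.3159
Index = Σ wᵢ·(p₁ᵢ/p₀ᵢ) = 26.5820 + 28.5297 + 7.9433 + 28.1685 + 22.3159 = 113.5394

113.5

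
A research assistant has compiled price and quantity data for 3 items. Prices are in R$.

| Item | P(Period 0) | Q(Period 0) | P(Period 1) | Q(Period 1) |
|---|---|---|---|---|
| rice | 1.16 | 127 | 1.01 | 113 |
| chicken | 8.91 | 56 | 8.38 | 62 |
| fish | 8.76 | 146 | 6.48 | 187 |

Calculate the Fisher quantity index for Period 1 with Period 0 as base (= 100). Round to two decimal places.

120.07

Laspeyres component (base-period weights):
ΣP(Period 0)Q(Period 1) = 1.16×113 + 8.91×62 + 8.76×187 = 131.08 + 552.42 + 1638.12 = 2321.62
ΣP(Period 0)Q(Period 0) = 1.16×127 + 8.91×56 + 8.76×146 = 147.32 + 498.96 + 1278.96 = 1925.24
L = 2321.62 / 1925.24 × 100 = 120.5886
Paasche component (current-period weights):
ΣP(Period 1)Q(Period 1) = 1.01×113 + 8.38×62 + 6.48×187 = 114.13 + 519.56 + 1211.76 = 1845.45
ΣP(Period 1)Q(Period 0) = 1.01×127 + 8.38×56 + 6.48×146 = 128.27 + 469.28 + 946.08 = 1543.63
P = 1845.45 / 1543.63 × 100 = 119.5526
Fisher = √(L × P) = √(120.5886 × 119.5526) = 120.0695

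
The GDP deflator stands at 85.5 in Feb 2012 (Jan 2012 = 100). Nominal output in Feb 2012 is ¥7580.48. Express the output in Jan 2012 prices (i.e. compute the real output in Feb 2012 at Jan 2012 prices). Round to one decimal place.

Real = Nominal ÷ (Index/100) = 7580.48 ÷ (85.5/100)
     = 7580.48 ÷ 0.855 = 8866.0585

8866.1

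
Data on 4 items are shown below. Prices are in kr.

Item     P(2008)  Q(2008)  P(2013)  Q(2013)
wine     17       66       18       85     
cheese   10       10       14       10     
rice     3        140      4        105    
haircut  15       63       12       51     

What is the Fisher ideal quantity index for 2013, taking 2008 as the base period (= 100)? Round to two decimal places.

Laspeyres component (base-period weights):
ΣP(2008)Q(2013) = 17×85 + 10×10 + 3×105 + 15×51 = 1445 + 100 + 315 + 765 = 2625
ΣP(2008)Q(2008) = 17×66 + 10×10 + 3×140 + 15×63 = 1122 + 100 + 420 + 945 = 2587
L = 2625 / 2587 × 100 = 101.4689
Paasche component (current-period weights):
ΣP(2013)Q(2013) = 18×85 + 14×10 + 4×105 + 12×51 = 1530 + 140 + 420 + 612 = 2702
ΣP(2013)Q(2008) = 18×66 + 14×10 + 4×140 + 12×63 = 1188 + 140 + 560 + 756 = 2644
P = 2702 / 2644 × 100 = 102.1936
Fisher = √(L × P) = √(101.4689 × 102.1936) = 101.8306

101.83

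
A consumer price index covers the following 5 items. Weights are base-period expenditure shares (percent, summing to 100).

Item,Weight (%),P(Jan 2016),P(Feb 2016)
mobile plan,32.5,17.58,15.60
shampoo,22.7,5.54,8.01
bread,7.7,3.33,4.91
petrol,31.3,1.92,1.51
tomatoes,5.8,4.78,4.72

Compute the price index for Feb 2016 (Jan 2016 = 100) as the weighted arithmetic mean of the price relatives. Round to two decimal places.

mobile plan: 32.5 × (15.60/17.58) = 32.5 × 0.887372 = 28.8396
shampoo: 22.7 × (8.01/5.54) = 22.7 × 1.445848 = 32.8208
bread: 7.7 × (4.91/3.33) = 7.7 × 1.474474 = 11.3535
petrol: 31.3 × (1.51/1.92) = 31.3 × 0.786458 = 24.6161
tomatoes: 5.8 × (4.72/4.78) = 5.8 × 0.987448 = 5.7272
Index = Σ wᵢ·(p₁ᵢ/p₀ᵢ) = 28.8396 + 32.8208 + 11.3535 + 24.6161 + 5.7272 = 103.3571

103.36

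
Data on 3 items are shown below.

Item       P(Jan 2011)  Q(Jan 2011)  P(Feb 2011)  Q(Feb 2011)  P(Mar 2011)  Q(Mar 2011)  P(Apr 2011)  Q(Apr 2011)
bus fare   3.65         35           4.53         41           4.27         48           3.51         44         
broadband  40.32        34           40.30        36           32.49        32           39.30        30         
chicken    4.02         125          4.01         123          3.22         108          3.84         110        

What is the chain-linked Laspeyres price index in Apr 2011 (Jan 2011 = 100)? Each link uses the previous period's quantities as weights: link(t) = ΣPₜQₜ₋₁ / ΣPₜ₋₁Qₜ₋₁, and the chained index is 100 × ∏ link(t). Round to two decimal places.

95.85

Link Jan 2011→Feb 2011:
ΣP(Feb 2011)Q(Jan 2011) = 4.53×35 + 40.30×34 + 4.01×125 = 158.55 + 1370.2 + 501.25 = 2030
ΣP(Jan 2011)Q(Jan 2011) = 3.65×35 + 40.32×34 + 4.02×125 = 127.75 + 1370.88 + 502.5 = 2001.13
link = 2030/2001.13 = 1.014427
Link Feb 2011→Mar 2011:
ΣP(Mar 2011)Q(Feb 2011) = 4.27×41 + 32.49×36 + 3.22×123 = 175.07 + 1169.64 + 396.06 = 1740.77
ΣP(Feb 2011)Q(Feb 2011) = 4.53×41 + 40.30×36 + 4.01×123 = 185.73 + 1450.8 + 493.23 = 2129.76
link = 1740.77/2129.76 = 0.817355
Link Mar 2011→Apr 2011:
ΣP(Apr 2011)Q(Mar 2011) = 3.51×48 + 39.30×32 + 3.84×108 = 168.48 + 1257.6 + 414.72 = 1840.8
ΣP(Mar 2011)Q(Mar 2011) = 4.27×48 + 32.49×32 + 3.22×108 = 204.96 + 1039.68 + 347.76 = 1592.4
link = 1840.8/1592.4 = 1.155991
Chained index = 100 × 1.014427 × 0.817355 × 1.155991 = 95.8486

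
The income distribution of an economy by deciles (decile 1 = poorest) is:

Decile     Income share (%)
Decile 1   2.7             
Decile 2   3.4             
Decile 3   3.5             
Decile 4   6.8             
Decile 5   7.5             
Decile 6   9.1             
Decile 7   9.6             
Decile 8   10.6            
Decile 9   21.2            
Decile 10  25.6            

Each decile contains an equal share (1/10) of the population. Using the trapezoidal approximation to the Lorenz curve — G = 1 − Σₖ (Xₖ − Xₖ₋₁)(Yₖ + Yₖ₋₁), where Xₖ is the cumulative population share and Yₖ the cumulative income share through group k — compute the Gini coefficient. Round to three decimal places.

0.376

Cumulative income shares Yₖ: 0.0270, 0.0610, 0.0960, 0.1640, 0.2390, 0.3300, 0.4260, 0.5320, 0.7440, 1.0000
Σ (Xₖ−Xₖ₋₁)(Yₖ+Yₖ₋₁) = (1/10)(0.0270+0.0000) + (1/10)(0.0610+0.0270) + (1/10)(0.0960+0.0610) + (1/10)(0.1640+0.0960) + (1/10)(0.2390+0.1640) + (1/10)(0.3300+0.2390) + (1/10)(0.4260+0.3300) + (1/10)(0.5320+0.4260) + (1/10)(0.7440+0.5320) + (1/10)(1.0000+0.7440)
  = 0.0027 + 0.0088 + 0.0157 + 0.0260 + 0.0403 + 0.0569 + 0.0756 + 0.0958 + 0.1276 + 0.1744 = 0.6238
G = 1 − 0.6238 = 0.3762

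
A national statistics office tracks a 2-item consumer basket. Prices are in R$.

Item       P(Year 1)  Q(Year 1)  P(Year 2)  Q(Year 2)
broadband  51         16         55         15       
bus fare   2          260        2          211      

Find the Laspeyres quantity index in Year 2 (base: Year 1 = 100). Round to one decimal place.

88.8

Laspeyres quantity index uses base-period prices as weights.
ΣP(Year 1)·Q(Year 2) = 51×15 + 2×211 = 765 + 422 = 1187
ΣP(Year 1)·Q(Year 1) = 51×16 + 2×260 = 816 + 520 = 1336
Index = 1187 / 1336 × 100 = 88.8473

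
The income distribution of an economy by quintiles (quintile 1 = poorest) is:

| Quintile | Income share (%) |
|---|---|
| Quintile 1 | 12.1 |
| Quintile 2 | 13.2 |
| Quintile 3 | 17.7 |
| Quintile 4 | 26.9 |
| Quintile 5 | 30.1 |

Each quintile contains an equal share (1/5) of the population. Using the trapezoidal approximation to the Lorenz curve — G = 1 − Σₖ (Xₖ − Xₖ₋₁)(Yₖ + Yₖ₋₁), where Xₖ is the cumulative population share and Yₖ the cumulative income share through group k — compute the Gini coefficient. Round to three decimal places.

Cumulative income shares Yₖ: 0.1210, 0.2530, 0.4300, 0.6990, 1.0000
Σ (Xₖ−Xₖ₋₁)(Yₖ+Yₖ₋₁) = (1/5)(0.1210+0.0000) + (1/5)(0.2530+0.1210) + (1/5)(0.4300+0.2530) + (1/5)(0.6990+0.4300) + (1/5)(1.0000+0.6990)
  = 0.0242 + 0.0748 + 0.1366 + 0.2258 + 0.3398 = 0.8012
G = 1 − 0.8012 = 0.1988

0.199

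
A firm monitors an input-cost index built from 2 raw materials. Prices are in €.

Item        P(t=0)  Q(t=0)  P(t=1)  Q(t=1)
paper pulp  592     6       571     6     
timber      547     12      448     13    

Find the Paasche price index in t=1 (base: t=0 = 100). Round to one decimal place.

86.7

Paasche price index uses current-period quantities as weights.
ΣP(t=1)·Q(t=1) = 571×6 + 448×13 = 3426 + 5824 = 9250
ΣP(t=0)·Q(t=1) = 592×6 + 547×13 = 3552 + 7111 = 10663
Index = 9250 / 10663 × 100 = 86.7486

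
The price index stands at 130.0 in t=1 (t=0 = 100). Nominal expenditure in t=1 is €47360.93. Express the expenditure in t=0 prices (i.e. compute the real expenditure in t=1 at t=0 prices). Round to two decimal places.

Real = Nominal ÷ (Index/100) = 47360.93 ÷ (130.0/100)
     = 47360.93 ÷ 1.300 = 36431.4846

36431.48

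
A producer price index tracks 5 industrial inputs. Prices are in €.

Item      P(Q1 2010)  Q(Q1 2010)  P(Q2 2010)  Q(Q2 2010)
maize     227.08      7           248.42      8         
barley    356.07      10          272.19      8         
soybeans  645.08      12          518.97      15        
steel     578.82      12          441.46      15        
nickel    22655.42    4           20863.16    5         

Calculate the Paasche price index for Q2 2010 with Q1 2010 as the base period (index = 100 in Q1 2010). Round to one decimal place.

90.2

Paasche price index uses current-period quantities as weights.
ΣP(Q2 2010)·Q(Q2 2010) = 248.42×8 + 272.19×8 + 518.97×15 + 441.46×15 + 20863.16×5 = 1987.36 + 2177.52 + 7784.55 + 6621.9 + 104315.8 = 122887.13
ΣP(Q1 2010)·Q(Q2 2010) = 227.08×8 + 356.07×8 + 645.08×15 + 578.82×15 + 22655.42×5 = 1816.64 + 2848.56 + 9676.2 + 8682.3 + 113277.1 = 136300.8
Index = 122887.13 / 136300.8 × 100 = 90.1588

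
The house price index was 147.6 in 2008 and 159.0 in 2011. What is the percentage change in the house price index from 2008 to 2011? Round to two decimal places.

Change = (159.0 − 147.6) / 147.6 × 100
       = 11.4 / 147.6 × 100 = 7.7236%

7.72%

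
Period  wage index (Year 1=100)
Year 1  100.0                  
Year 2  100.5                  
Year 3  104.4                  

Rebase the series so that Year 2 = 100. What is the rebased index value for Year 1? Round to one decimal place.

99.5

Rebased(Year 1) = 100.0 / 100.5 × 100 = 99.5025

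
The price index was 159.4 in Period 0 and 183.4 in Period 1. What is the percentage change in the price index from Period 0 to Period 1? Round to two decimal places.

15.06%

Change = (183.4 − 159.4) / 159.4 × 100
       = 24.0 / 159.4 × 100 = 15.0565%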